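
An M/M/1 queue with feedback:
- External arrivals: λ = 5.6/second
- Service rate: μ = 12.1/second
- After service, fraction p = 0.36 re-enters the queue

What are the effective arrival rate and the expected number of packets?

Effective arrival rate: λ_eff = λ/(1-p) = 5.6/(1-0.36) = 5.6/0.64 = 8.7500
ρ = λ_eff/μ = 8.7500/12.1 = 0.72314
L = ρ/(1-ρ) = 0.72314/(1-0.72314) = 2.6119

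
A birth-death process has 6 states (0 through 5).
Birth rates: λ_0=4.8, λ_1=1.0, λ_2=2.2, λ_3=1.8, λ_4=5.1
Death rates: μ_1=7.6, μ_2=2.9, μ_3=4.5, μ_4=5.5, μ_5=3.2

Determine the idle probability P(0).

Ratios P(n)/P(0) = (λ₀···λₙ₋₁)/(μ₁···μₙ):
P(1)/P(0) = (4.8)/(7.6) = 0.63158
P(2)/P(0) = (4.8×1.0)/(7.6×2.9) = 0.21779
P(3)/P(0) = (4.8×1.0×2.2)/(7.6×2.9×4.5) = 0.10647
P(4)/P(0) = (4.8×1.0×2.2×1.8)/(7.6×2.9×4.5×5.5) = 0.034846
P(5)/P(0) = (4.8×1.0×2.2×1.8×5.1)/(7.6×2.9×4.5×5.5×3.2) = 0.055535

Normalization: ∑ P(n) = 1
P(0) × (1.0000 + 0.63158 + 0.21779 + 0.10647 + 0.034846 + 0.055535) = 1
P(0) × 2.0462 = 1
P(0) = 1/2.0462 = 0.4887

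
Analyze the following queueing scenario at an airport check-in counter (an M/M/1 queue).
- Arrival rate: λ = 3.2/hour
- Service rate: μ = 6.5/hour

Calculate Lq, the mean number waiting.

ρ = λ/μ = 3.2/6.5 = 0.4923
For M/M/1: Lq = λ²/(μ(μ-λ))
Lq = 10.24/(6.5 × 3.30)
Lq = 0.4774 passengers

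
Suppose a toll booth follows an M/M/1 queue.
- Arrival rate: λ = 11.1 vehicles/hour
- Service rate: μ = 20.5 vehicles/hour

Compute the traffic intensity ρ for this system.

Server utilization: ρ = λ/μ
ρ = 11.1/20.5 = 0.5415
The server is busy 54.15% of the time.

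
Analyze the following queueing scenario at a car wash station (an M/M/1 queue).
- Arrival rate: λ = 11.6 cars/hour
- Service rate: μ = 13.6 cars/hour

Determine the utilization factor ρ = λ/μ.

Server utilization: ρ = λ/μ
ρ = 11.6/13.6 = 0.8529
The server is busy 85.29% of the time.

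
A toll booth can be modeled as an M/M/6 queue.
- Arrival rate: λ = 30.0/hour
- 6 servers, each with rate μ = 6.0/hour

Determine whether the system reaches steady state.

Stability requires ρ = λ/(cμ) < 1
ρ = 30.0/(6 × 6.0) = 30.0/36.00 = 0.8333
Since 0.8333 < 1, the system is STABLE.
The servers are busy 83.33% of the time.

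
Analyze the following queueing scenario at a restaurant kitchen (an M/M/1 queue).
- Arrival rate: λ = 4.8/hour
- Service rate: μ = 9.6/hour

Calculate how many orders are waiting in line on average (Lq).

ρ = λ/μ = 4.8/9.6 = 0.5000
For M/M/1: Lq = λ²/(μ(μ-λ))
Lq = 23.04/(9.6 × 4.80)
Lq = 0.5000 orders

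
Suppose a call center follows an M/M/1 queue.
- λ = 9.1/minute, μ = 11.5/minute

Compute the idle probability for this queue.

ρ = λ/μ = 9.1/11.5 = 0.7913
P(0) = 1 - ρ = 1 - 0.7913 = 0.2087
The server is idle 20.87% of the time.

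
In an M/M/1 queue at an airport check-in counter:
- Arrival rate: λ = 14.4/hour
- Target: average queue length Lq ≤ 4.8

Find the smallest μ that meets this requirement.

For M/M/1: Lq = λ²/(μ(μ-λ))
Need Lq ≤ 4.8, i.e. μ(μ-λ) ≥ λ²/4.8
μ² - 14.4μ - 207.36/4.8 ≥ 0  →  μ² - 14.4μ - 43.2000 ≥ 0
Quadratic formula (positive root): μ = [λ + √(λ² + 4×43.2000)]/2
Discriminant: 207.36 + 4×43.2000 = 380.1600, √380.1600 = 19.49769
μ ≥ (14.4 + 19.49769)/2 = 16.9488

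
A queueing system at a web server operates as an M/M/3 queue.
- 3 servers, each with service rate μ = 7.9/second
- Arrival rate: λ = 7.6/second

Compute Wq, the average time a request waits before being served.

Traffic intensity: ρ = λ/(cμ) = 7.6/(3×7.9) = 0.3207
Since ρ = 0.3207 < 1, system is stable.
Offered load a = λ/μ = cρ = 7.6/7.9 = 0.9620
P₀ = [ Σₙ₌₀^2 aⁿ/n! + a^3/(3!(1-ρ)) ]⁻¹
Σ = a^0/0! + a^1/1! + a^2/2! = 1.0000 + 0.96203 + 0.46275 = 2.4248
a^3/(3!(1-ρ)) = 0.8903/(6 × 0.6793) = 0.2184
P₀ = 1/(2.4248 + 0.2184) = 0.3783
Lq = P₀·a^3·ρ / (3!(1-ρ)²) = 0.3783 × 0.8903 × 0.3207 / (6 × 0.4615) = 0.03901
Wq = Lq/λ = 0.03901/7.6 = 0.005133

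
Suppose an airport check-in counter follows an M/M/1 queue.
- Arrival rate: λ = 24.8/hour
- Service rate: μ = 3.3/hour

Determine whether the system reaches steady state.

Stability requires ρ = λ/(cμ) < 1
ρ = 24.8/(1 × 3.3) = 24.8/3.30 = 7.5152
Since 7.5152 ≥ 1, the system is UNSTABLE.
Queue grows without bound. Need μ > λ = 24.8.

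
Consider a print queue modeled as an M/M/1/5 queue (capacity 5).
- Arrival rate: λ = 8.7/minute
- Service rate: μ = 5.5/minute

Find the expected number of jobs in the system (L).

ρ = λ/μ = 8.7/5.5 = 1.5818
P₀ = (1-ρ)/(1-ρ^(K+1)) = (1-1.5818)/(1-1.5818^6) = -0.5818/-14.6642 = 0.03967
P_K = P₀×ρ^K = 0.039675 × 1.5818^5 = 0.039675 × 9.9028 = 0.3929
L = ρ[1 - (K+1)ρ^K + Kρ^(K+1)] / [(1-ρ)(1-ρ^(K+1))]
L = 1.5818 × (1 - 6×9.902797 + 5×15.66424) / ((1 - 1.5818) × (1 - 15.66424)) = 3.6904 jobs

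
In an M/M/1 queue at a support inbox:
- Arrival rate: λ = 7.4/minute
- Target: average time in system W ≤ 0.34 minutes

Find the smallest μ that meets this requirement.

For M/M/1: W = 1/(μ-λ)
Need W ≤ 0.34, so 1/(μ-λ) ≤ 0.34
μ - λ ≥ 1/0.34 = 2.9412
μ ≥ 7.4 + 2.9412 = 10.3412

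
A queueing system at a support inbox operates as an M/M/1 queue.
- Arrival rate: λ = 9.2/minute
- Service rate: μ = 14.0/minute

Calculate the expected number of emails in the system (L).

ρ = λ/μ = 9.2/14.0 = 0.6571
For M/M/1: L = λ/(μ-λ)
L = 9.2/(14.0-9.2) = 9.2/4.80
L = 1.9167 emails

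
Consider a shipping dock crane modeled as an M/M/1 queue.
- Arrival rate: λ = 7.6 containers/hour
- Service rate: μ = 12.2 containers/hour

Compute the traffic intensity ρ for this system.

Server utilization: ρ = λ/μ
ρ = 7.6/12.2 = 0.6230
The server is busy 62.30% of the time.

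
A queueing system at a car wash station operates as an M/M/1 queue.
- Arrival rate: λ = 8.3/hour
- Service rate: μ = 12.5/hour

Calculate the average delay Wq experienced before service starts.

First, compute utilization: ρ = λ/μ = 8.3/12.5 = 0.6640
For M/M/1: Wq = λ/(μ(μ-λ))
Wq = 8.3/(12.5 × (12.5-8.3))
Wq = 8.3/(12.5 × 4.20)
Wq = 0.1581 hours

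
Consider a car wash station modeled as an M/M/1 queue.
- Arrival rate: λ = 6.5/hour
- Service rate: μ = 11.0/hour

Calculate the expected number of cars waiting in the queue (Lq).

ρ = λ/μ = 6.5/11.0 = 0.5909
For M/M/1: Lq = λ²/(μ(μ-λ))
Lq = 42.25/(11.0 × 4.50)
Lq = 0.8535 cars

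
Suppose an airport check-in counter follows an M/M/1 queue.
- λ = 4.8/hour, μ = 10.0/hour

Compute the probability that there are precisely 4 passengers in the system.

ρ = λ/μ = 4.8/10.0 = 0.4800
P(n) = (1-ρ)ρⁿ
P(4) = (1-0.4800) × 0.4800^4
P(4) = 0.5200 × 0.05308
P(4) = 0.02760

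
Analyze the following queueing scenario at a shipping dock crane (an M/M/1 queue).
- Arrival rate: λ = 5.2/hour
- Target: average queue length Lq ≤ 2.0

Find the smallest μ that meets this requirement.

For M/M/1: Lq = λ²/(μ(μ-λ))
Need Lq ≤ 2.0, i.e. μ(μ-λ) ≥ λ²/2.0
μ² - 5.2μ - 27.04/2.0 ≥ 0  →  μ² - 5.2μ - 13.5200 ≥ 0
Quadratic formula (positive root): μ = [λ + √(λ² + 4×13.5200)]/2
Discriminant: 27.04 + 4×13.5200 = 81.1200, √81.1200 = 9.00666
μ ≥ (5.2 + 9.00666)/2 = 7.1033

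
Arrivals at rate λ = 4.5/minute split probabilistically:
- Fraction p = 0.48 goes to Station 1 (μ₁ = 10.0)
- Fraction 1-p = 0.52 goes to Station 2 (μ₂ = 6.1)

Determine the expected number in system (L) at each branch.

Effective rates: λ₁ = 4.5×0.48 = 2.16, λ₂ = 4.5×0.52 = 2.34
Station 1: ρ₁ = 2.16/10.0 = 0.2160, L₁ = ρ₁/(1-ρ₁) = 0.2160/(1-0.2160) = 0.2755
Station 2: ρ₂ = 2.34/6.1 = 0.3836, L₂ = ρ₂/(1-ρ₂) = 0.3836/(1-0.3836) = 0.6223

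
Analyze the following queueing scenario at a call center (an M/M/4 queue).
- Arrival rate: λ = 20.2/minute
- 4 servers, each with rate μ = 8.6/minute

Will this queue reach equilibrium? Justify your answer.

Stability requires ρ = λ/(cμ) < 1
ρ = 20.2/(4 × 8.6) = 20.2/34.40 = 0.5872
Since 0.5872 < 1, the system is STABLE.
The servers are busy 58.72% of the time.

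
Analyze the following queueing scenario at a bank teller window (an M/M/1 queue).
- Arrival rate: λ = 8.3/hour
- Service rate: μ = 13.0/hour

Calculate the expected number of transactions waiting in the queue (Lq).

ρ = λ/μ = 8.3/13.0 = 0.6385
For M/M/1: Lq = λ²/(μ(μ-λ))
Lq = 68.89/(13.0 × 4.70)
Lq = 1.1275 transactions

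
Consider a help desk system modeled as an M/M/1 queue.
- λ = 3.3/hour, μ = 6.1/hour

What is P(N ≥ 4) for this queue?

ρ = λ/μ = 3.3/6.1 = 0.54098
P(N ≥ n) = ρⁿ
P(N ≥ 4) = 0.54098^4
P(N ≥ 4) = 0.08565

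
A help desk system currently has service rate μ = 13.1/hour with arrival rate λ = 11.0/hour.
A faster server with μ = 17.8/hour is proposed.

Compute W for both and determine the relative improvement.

System 1: ρ₁ = 11.0/13.1 = 0.8397, W₁ = 1/(13.1-11.0) = 0.47619
System 2: ρ₂ = 11.0/17.8 = 0.6180, W₂ = 1/(17.8-11.0) = 0.14706
Improvement: (W₁-W₂)/W₁ = (0.47619-0.14706)/0.47619 = 69.12%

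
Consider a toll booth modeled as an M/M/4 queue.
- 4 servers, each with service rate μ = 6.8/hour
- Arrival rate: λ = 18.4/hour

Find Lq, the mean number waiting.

Traffic intensity: ρ = λ/(cμ) = 18.4/(4×6.8) = 0.6765
Since ρ = 0.6765 < 1, system is stable.
Offered load a = λ/μ = cρ = 18.4/6.8 = 2.7059
P₀ = [ Σₙ₌₀^3 aⁿ/n! + a^4/(4!(1-ρ)) ]⁻¹
Σ = a^0/0! + a^1/1! + a^2/2! + a^3/3! = 1.0000 + 2.7059 + 3.6609 + 3.3020 = 10.6688
a^4/(4!(1-ρ)) = 53.6087/(24 × 0.323529) = 6.9042
P₀ = 1/(10.6688 + 6.9042) = 0.05691
Lq = P₀·a^4·ρ / (4!(1-ρ)²) = 0.056906 × 53.6087 × 0.67647 / (24 × 0.10467) = 0.8215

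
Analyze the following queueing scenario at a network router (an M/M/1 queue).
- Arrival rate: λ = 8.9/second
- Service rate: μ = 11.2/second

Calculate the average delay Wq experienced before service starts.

First, compute utilization: ρ = λ/μ = 8.9/11.2 = 0.7946
For M/M/1: Wq = λ/(μ(μ-λ))
Wq = 8.9/(11.2 × (11.2-8.9))
Wq = 8.9/(11.2 × 2.30)
Wq = 0.3455 seconds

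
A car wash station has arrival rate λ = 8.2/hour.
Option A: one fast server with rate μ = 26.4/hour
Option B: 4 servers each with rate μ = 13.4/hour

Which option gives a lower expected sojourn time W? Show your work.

Option A: single server μ = 26.4 (M/M/1)
  ρ_A = 8.2/26.4 = 0.3106
  W_A = 1/(μ-λ) = 1/(26.4-8.2) = 1/18.20 = 0.05495

Option B: 4 servers μ = 13.4 (M/M/4)
  ρ_B = λ/(cμ) = 8.2/(4×13.4) = 0.1530
  Offered load a = λ/μ = cρ = 8.2/13.4 = 0.6119
  P₀ = [ Σₙ₌₀^3 aⁿ/n! + a^4/(4!(1-ρ)) ]⁻¹
  Σ = a^0/0! + a^1/1! + a^2/2! + a^3/3! = 1.0000 + 0.61194 + 0.18724 + 0.038192 = 1.8374
  a^4/(4!(1-ρ)) = 0.14023/(24 × 0.84701) = 0.006898
  P₀ = 1/(1.8374 + 0.006898) = 0.5422
  Lq = P₀·a^4·ρ / (4!(1-ρ)²) = 0.54222 × 0.14023 × 0.15299 / (24 × 0.71743) = 0.0006756
  Wq_B = Lq/λ = 0.0006756/8.2 = 0.00008239
  W_B = Wq_B + 1/μ = 0.00008239 + 0.07463 = 0.07471

Since W_A = 0.05495 < W_B = 0.07471, Option A (single fast server) has the shorter time in system.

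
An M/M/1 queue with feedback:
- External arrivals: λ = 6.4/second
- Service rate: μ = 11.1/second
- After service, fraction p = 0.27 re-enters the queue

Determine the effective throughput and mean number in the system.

Effective arrival rate: λ_eff = λ/(1-p) = 6.4/(1-0.27) = 6.4/0.73 = 8.7671
ρ = λ_eff/μ = 8.7671/11.1 = 0.78983
L = ρ/(1-ρ) = 0.78983/(1-0.78983) = 3.7581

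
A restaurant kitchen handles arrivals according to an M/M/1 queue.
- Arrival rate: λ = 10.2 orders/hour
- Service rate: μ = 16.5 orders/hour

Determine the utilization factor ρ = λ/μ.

Server utilization: ρ = λ/μ
ρ = 10.2/16.5 = 0.6182
The server is busy 61.82% of the time.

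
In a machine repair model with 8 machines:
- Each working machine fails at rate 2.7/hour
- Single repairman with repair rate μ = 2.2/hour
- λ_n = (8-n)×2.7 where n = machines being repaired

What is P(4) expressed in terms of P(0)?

P(4)/P(0) = ∏_{i=0}^{4-1} λ_i/μ_{i+1}
= (8-0)×2.7/2.2 × (8-1)×2.7/2.2 × (8-2)×2.7/2.2 × (8-3)×2.7/2.2
= 3811.3042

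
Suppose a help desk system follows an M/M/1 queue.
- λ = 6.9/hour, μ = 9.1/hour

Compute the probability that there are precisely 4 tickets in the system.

ρ = λ/μ = 6.9/9.1 = 0.7582
P(n) = (1-ρ)ρⁿ
P(4) = (1-0.7582) × 0.7582^4
P(4) = 0.2418 × 0.3305
P(4) = 0.07991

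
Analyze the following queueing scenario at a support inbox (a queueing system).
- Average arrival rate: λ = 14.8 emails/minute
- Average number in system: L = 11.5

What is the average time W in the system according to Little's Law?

Little's Law: L = λW, so W = L/λ
W = 11.5/14.8 = 0.7770 minutes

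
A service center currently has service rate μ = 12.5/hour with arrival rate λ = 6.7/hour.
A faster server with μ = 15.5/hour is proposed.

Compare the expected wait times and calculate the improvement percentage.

System 1: ρ₁ = 6.7/12.5 = 0.5360, W₁ = 1/(12.5-6.7) = 0.17241
System 2: ρ₂ = 6.7/15.5 = 0.4323, W₂ = 1/(15.5-6.7) = 0.11364
Improvement: (W₁-W₂)/W₁ = (0.17241-0.11364)/0.17241 = 34.09%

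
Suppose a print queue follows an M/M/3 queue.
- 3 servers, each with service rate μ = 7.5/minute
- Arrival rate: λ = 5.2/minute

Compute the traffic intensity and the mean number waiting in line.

Traffic intensity: ρ = λ/(cμ) = 5.2/(3×7.5) = 0.2311
Since ρ = 0.2311 < 1, system is stable.
Offered load a = λ/μ = cρ = 5.2/7.5 = 0.6933
P₀ = [ Σₙ₌₀^2 aⁿ/n! + a^3/(3!(1-ρ)) ]⁻¹
Σ = a^0/0! + a^1/1! + a^2/2! = 1.0000 + 0.6933 + 0.2404 = 1.9337
a^3/(3!(1-ρ)) = 0.3333/(6 × 0.7689) = 0.07225
P₀ = 1/(1.9337 + 0.07225) = 0.4985
Lq = P₀·a^3·ρ / (3!(1-ρ)²) = 0.49852 × 0.33329 × 0.23111 / (6 × 0.59119) = 0.01083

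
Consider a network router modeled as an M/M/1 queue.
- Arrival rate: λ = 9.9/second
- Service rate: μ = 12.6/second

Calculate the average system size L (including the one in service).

ρ = λ/μ = 9.9/12.6 = 0.7857
For M/M/1: L = λ/(μ-λ)
L = 9.9/(12.6-9.9) = 9.9/2.70
L = 3.6667 packets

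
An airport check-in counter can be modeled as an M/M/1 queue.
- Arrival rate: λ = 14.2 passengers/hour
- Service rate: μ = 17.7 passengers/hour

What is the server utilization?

Server utilization: ρ = λ/μ
ρ = 14.2/17.7 = 0.8023
The server is busy 80.23% of the time.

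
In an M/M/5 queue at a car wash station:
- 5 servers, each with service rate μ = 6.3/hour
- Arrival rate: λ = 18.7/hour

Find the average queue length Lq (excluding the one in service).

Traffic intensity: ρ = λ/(cμ) = 18.7/(5×6.3) = 0.5937
Since ρ = 0.5937 < 1, system is stable.
Offered load a = λ/μ = cρ = 18.7/6.3 = 2.9683
P₀ = [ Σₙ₌₀^4 aⁿ/n! + a^5/(5!(1-ρ)) ]⁻¹
Σ = a^0/0! + a^1/1! + a^2/2! + a^3/3! + a^4/4! = 1.0000 + 2.9683 + 4.4053 + 4.3586 + 3.2344 = 15.9666
a^5/(5!(1-ρ)) = 230.4121/(120 × 0.40635) = 4.7252
P₀ = 1/(15.9666 + 4.7252) = 0.04833
Lq = P₀·a^5·ρ / (5!(1-ρ)²) = 0.048328 × 230.4121 × 0.59365 / (120 × 0.16512) = 0.3336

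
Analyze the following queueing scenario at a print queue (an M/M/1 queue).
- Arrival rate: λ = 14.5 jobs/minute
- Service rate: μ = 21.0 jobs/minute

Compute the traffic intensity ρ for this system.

Server utilization: ρ = λ/μ
ρ = 14.5/21.0 = 0.6905
The server is busy 69.05% of the time.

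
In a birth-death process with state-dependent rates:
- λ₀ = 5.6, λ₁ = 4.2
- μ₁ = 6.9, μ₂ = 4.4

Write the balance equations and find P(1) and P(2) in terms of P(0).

Balance equations:
State 0: λ₀P₀ = μ₁P₁ → P₁ = (λ₀/μ₁)P₀ = (5.6/6.9)P₀ = 0.8116P₀
State 1: P₂ = (λ₀λ₁)/(μ₁μ₂)P₀ = (5.6×4.2)/(6.9×4.4)P₀ = 0.7747P₀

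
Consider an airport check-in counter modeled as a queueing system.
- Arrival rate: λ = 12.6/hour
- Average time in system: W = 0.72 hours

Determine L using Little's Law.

Little's Law: L = λW
L = 12.6 × 0.72 = 9.0720 passengers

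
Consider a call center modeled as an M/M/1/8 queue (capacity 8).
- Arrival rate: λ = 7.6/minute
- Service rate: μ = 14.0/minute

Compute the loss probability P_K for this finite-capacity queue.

ρ = λ/μ = 7.6/14.0 = 0.54286
P₀ = (1-ρ)/(1-ρ^(K+1)) = (1-0.54286)/(1-0.54286^9) = 0.4571/0.9959 = 0.4590
P_K = P₀×ρ^K = 0.4590 × 0.54286^8 = 0.4590 × 0.007542 = 0.003462
Blocking probability = 0.35%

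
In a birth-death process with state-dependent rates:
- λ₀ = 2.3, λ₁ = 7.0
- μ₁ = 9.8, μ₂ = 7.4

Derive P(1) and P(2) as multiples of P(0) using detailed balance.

Balance equations:
State 0: λ₀P₀ = μ₁P₁ → P₁ = (λ₀/μ₁)P₀ = (2.3/9.8)P₀ = 0.2347P₀
State 1: P₂ = (λ₀λ₁)/(μ₁μ₂)P₀ = (2.3×7.0)/(9.8×7.4)P₀ = 0.2220P₀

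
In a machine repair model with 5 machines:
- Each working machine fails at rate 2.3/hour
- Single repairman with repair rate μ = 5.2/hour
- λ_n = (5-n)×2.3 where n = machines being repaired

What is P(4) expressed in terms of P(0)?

P(4)/P(0) = ∏_{i=0}^{4-1} λ_i/μ_{i+1}
= (5-0)×2.3/5.2 × (5-1)×2.3/5.2 × (5-2)×2.3/5.2 × (5-3)×2.3/5.2
= 4.5928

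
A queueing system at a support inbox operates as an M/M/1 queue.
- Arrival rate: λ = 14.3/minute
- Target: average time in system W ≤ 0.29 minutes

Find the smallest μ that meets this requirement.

For M/M/1: W = 1/(μ-λ)
Need W ≤ 0.29, so 1/(μ-λ) ≤ 0.29
μ - λ ≥ 1/0.29 = 3.4483
μ ≥ 14.3 + 3.4483 = 17.7483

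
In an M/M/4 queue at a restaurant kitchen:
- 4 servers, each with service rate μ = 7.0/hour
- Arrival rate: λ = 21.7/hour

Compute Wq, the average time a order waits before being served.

Traffic intensity: ρ = λ/(cμ) = 21.7/(4×7.0) = 0.7750
Since ρ = 0.7750 < 1, system is stable.
Offered load a = λ/μ = cρ = 21.7/7.0 = 3.1000
P₀ = [ Σₙ₌₀^3 aⁿ/n! + a^4/(4!(1-ρ)) ]⁻¹
Σ = a^0/0! + a^1/1! + a^2/2! + a^3/3! = 1.0000 + 3.1000 + 4.8050 + 4.9652 = 13.8702
a^4/(4!(1-ρ)) = 92.3521/(24 × 0.2250) = 17.1022
P₀ = 1/(13.8702 + 17.1022) = 0.03229
Lq = P₀·a^4·ρ / (4!(1-ρ)²) = 0.0322868 × 92.3521 × 0.775000 / (24 × 0.0506250) = 1.9019
Wq = Lq/λ = 1.9019/21.7 = 0.08765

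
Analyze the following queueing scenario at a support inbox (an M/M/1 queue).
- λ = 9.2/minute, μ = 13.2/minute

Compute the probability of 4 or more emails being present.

ρ = λ/μ = 9.2/13.2 = 0.6970
P(N ≥ n) = ρⁿ
P(N ≥ 4) = 0.6970^4
P(N ≥ 4) = 0.2360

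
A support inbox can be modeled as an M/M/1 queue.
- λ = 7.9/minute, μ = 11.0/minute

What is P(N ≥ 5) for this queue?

ρ = λ/μ = 7.9/11.0 = 0.7182
P(N ≥ n) = ρⁿ
P(N ≥ 5) = 0.7182^5
P(N ≥ 5) = 0.1911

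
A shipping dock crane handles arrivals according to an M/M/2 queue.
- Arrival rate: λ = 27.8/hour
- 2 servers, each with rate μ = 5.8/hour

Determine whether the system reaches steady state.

Stability requires ρ = λ/(cμ) < 1
ρ = 27.8/(2 × 5.8) = 27.8/11.60 = 2.3966
Since 2.3966 ≥ 1, the system is UNSTABLE.
Need c > λ/μ = 27.8/5.8 = 4.79.
Minimum servers needed: c = 5.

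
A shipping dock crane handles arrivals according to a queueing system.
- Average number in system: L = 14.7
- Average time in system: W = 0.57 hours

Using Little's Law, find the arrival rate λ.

Little's Law: L = λW, so λ = L/W
λ = 14.7/0.57 = 25.7895 containers/hour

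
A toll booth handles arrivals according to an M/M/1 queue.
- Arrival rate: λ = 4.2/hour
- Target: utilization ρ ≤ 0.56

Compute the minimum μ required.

ρ = λ/μ, so μ = λ/ρ
μ ≥ 4.2/0.56 = 7.5000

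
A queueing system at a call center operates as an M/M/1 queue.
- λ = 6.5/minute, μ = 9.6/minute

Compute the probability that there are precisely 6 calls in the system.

ρ = λ/μ = 6.5/9.6 = 0.67708
P(n) = (1-ρ)ρⁿ
P(6) = (1-0.67708) × 0.67708^6
P(6) = 0.3229 × 0.09635
P(6) = 0.03111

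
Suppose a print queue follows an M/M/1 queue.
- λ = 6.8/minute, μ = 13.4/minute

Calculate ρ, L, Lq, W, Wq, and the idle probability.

Step 1: ρ = λ/μ = 6.8/13.4 = 0.5075
Step 2: L = λ/(μ-λ) = 6.8/6.60 = 1.0303
Step 3: Lq = λ²/(μ(μ-λ)) = 46.24/(13.4×6.60) = 0.5228
Step 4: W = 1/(μ-λ) = 1/6.60 = 0.15152
Step 5: Wq = λ/(μ(μ-λ)) = 6.8/(13.4×6.60) = 0.07689
Step 6: P(0) = 1-ρ = 0.4925
Verify: L = λW = 6.8×0.15152 = 1.0303 ✔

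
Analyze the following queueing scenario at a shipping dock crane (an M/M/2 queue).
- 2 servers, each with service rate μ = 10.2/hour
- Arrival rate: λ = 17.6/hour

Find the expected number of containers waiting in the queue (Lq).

Traffic intensity: ρ = λ/(cμ) = 17.6/(2×10.2) = 0.8627
Since ρ = 0.8627 < 1, system is stable.
Offered load a = λ/μ = cρ = 17.6/10.2 = 1.7255
P₀ = [ Σₙ₌₀^1 aⁿ/n! + a^2/(2!(1-ρ)) ]⁻¹
Σ = a^0/0! + a^1/1! = 1.0000 + 1.7255 = 2.7255
a^2/(2!(1-ρ)) = 2.97732/(2 × 0.137255) = 10.8459
P₀ = 1/(2.7255 + 10.8459) = 0.07368
Lq = P₀·a^2·ρ / (2!(1-ρ)²) = 0.0736842 × 2.97732 × 0.862745 / (2 × 0.0188389) = 5.0234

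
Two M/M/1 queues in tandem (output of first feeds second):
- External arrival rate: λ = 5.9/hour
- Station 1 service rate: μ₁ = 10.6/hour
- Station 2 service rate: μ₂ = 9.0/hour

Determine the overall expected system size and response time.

By Jackson's theorem, each station behaves as independent M/M/1.
Station 1: ρ₁ = 5.9/10.6 = 0.5566, L₁ = ρ₁/(1-ρ₁) = λ/(μ₁-λ) = 5.9/4.70 = 1.2553
Station 2: ρ₂ = 5.9/9.0 = 0.6556, L₂ = ρ₂/(1-ρ₂) = λ/(μ₂-λ) = 5.9/3.10 = 1.9032
Total: L = L₁ + L₂ = 1.2553 + 1.9032 = 3.1585
W = L/λ = 3.1585/5.9 = 0.5353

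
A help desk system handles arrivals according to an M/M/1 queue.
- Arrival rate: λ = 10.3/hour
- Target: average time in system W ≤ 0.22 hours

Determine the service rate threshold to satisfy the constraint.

For M/M/1: W = 1/(μ-λ)
Need W ≤ 0.22, so 1/(μ-λ) ≤ 0.22
μ - λ ≥ 1/0.22 = 4.5455
μ ≥ 10.3 + 4.5455 = 14.8455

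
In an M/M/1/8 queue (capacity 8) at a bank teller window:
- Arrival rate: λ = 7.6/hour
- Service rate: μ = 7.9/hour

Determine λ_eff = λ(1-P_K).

ρ = λ/μ = 7.6/7.9 = 0.962025
P₀ = (1-ρ)/(1-ρ^(K+1)) = (1-0.962025)/(1-0.962025^9) = 0.03797/0.2942 = 0.1291
P_K = P₀×ρ^K = 0.12908 × 0.962025^8 = 0.12908 × 0.73365 = 0.09470
λ_eff = λ(1-P_K) = 7.6 × (1 - 0.09470) = 7.6 × 0.9053 = 6.8803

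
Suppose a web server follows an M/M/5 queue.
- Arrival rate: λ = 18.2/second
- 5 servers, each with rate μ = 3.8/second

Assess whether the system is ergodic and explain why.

Stability requires ρ = λ/(cμ) < 1
ρ = 18.2/(5 × 3.8) = 18.2/19.00 = 0.9579
Since 0.9579 < 1, the system is STABLE.
The servers are busy 95.79% of the time.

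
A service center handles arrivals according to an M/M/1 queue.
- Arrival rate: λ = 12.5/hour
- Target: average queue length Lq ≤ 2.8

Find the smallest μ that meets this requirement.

For M/M/1: Lq = λ²/(μ(μ-λ))
Need Lq ≤ 2.8, i.e. μ(μ-λ) ≥ λ²/2.8
μ² - 12.5μ - 156.25/2.8 ≥ 0  →  μ² - 12.5μ - 55.80357 ≥ 0
Quadratic formula (positive root): μ = [λ + √(λ² + 4×55.80357)]/2
Discriminant: 156.25 + 4×55.80357 = 379.4643, √379.4643 = 19.4798
μ ≥ (12.5 + 19.4798)/2 = 15.9899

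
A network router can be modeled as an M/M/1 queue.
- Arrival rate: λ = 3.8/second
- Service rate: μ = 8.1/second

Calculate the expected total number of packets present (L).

ρ = λ/μ = 3.8/8.1 = 0.4691
For M/M/1: L = λ/(μ-λ)
L = 3.8/(8.1-3.8) = 3.8/4.30
L = 0.8837 packets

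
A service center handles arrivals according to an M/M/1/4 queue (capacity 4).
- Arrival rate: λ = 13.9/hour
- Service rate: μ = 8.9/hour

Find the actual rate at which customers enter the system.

ρ = λ/μ = 13.9/8.9 = 1.5618
P₀ = (1-ρ)/(1-ρ^(K+1)) = (1-1.5618)/(1-1.5618^5) = -0.5618/-8.2924 = 0.06775
P_K = P₀×ρ^K = 0.06775 × 1.5618^4 = 0.06775 × 5.9498 = 0.4031
λ_eff = λ(1-P_K) = 13.9 × (1 - 0.40309) = 13.9 × 0.59691 = 8.2970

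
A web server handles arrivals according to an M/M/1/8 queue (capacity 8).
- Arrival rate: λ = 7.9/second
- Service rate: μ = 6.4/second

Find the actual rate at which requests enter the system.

ρ = λ/μ = 7.9/6.4 = 1.23438
P₀ = (1-ρ)/(1-ρ^(K+1)) = (1-1.23438)/(1-1.23438^9) = -0.2344/-5.6533 = 0.04146
P_K = P₀×ρ^K = 0.04146 × 1.23438^8 = 0.04146 × 5.3900 = 0.2235
λ_eff = λ(1-P_K) = 7.9 × (1 - 0.22346) = 7.9 × 0.77654 = 6.1347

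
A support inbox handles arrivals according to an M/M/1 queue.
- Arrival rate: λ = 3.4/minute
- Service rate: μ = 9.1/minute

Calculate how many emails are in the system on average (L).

ρ = λ/μ = 3.4/9.1 = 0.3736
For M/M/1: L = λ/(μ-λ)
L = 3.4/(9.1-3.4) = 3.4/5.70
L = 0.5965 emails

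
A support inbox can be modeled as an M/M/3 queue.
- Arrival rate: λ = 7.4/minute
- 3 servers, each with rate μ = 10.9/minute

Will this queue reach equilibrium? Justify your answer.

Stability requires ρ = λ/(cμ) < 1
ρ = 7.4/(3 × 10.9) = 7.4/32.70 = 0.2263
Since 0.2263 < 1, the system is STABLE.
The servers are busy 22.63% of the time.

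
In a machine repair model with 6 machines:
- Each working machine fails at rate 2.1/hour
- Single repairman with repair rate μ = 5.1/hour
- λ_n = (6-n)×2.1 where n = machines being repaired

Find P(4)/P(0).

P(4)/P(0) = ∏_{i=0}^{4-1} λ_i/μ_{i+1}
= (6-0)×2.1/5.1 × (6-1)×2.1/5.1 × (6-2)×2.1/5.1 × (6-3)×2.1/5.1
= 10.3490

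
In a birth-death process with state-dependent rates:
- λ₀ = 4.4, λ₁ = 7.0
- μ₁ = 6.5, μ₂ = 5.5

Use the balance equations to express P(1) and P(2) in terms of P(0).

Balance equations:
State 0: λ₀P₀ = μ₁P₁ → P₁ = (λ₀/μ₁)P₀ = (4.4/6.5)P₀ = 0.6769P₀
State 1: P₂ = (λ₀λ₁)/(μ₁μ₂)P₀ = (4.4×7.0)/(6.5×5.5)P₀ = 0.8615P₀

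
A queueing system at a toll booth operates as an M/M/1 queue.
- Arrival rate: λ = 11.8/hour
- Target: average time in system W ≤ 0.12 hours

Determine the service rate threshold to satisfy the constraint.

For M/M/1: W = 1/(μ-λ)
Need W ≤ 0.12, so 1/(μ-λ) ≤ 0.12
μ - λ ≥ 1/0.12 = 8.3333
μ ≥ 11.8 + 8.3333 = 20.1333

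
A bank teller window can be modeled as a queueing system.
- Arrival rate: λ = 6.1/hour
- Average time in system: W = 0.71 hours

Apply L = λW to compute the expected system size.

Little's Law: L = λW
L = 6.1 × 0.71 = 4.3310 transactions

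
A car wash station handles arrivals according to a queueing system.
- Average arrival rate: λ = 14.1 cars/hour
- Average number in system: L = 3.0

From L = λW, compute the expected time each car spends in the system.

Little's Law: L = λW, so W = L/λ
W = 3.0/14.1 = 0.2128 hours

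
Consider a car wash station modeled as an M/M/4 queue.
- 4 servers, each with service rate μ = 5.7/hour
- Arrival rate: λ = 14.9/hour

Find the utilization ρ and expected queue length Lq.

Traffic intensity: ρ = λ/(cμ) = 14.9/(4×5.7) = 0.6535
Since ρ = 0.6535 < 1, system is stable.
Offered load a = λ/μ = cρ = 14.9/5.7 = 2.6140
P₀ = [ Σₙ₌₀^3 aⁿ/n! + a^4/(4!(1-ρ)) ]⁻¹
Σ = a^0/0! + a^1/1! + a^2/2! + a^3/3! = 1.00000 + 2.61404 + 3.41659 + 2.97703 = 10.0077
a^4/(4!(1-ρ)) = 46.6923/(24 × 0.34649) = 5.6149
P₀ = 1/(10.0077 + 5.6149) = 0.06401
Lq = P₀·a^4·ρ / (4!(1-ρ)²) = 0.064010 × 46.6923 × 0.65351 / (24 × 0.12006) = 0.6779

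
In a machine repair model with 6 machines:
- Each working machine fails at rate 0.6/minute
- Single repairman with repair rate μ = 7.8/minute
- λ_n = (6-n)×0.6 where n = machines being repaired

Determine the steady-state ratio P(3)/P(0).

P(3)/P(0) = ∏_{i=0}^{3-1} λ_i/μ_{i+1}
= (6-0)×0.6/7.8 × (6-1)×0.6/7.8 × (6-2)×0.6/7.8
= 0.05462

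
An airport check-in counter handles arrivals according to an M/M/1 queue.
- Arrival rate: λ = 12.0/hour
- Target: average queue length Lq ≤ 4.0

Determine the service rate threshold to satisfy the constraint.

For M/M/1: Lq = λ²/(μ(μ-λ))
Need Lq ≤ 4.0, i.e. μ(μ-λ) ≥ λ²/4.0
μ² - 12.0μ - 144.00/4.0 ≥ 0  →  μ² - 12.0μ - 36.0000 ≥ 0
Quadratic formula (positive root): μ = [λ + √(λ² + 4×36.0000)]/2
Discriminant: 144.00 + 4×36.0000 = 288.0000, √288.0000 = 16.9706
μ ≥ (12.0 + 16.9706)/2 = 14.4853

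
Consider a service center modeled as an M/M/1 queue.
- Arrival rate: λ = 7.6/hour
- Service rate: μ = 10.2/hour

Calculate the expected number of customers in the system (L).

ρ = λ/μ = 7.6/10.2 = 0.7451
For M/M/1: L = λ/(μ-λ)
L = 7.6/(10.2-7.6) = 7.6/2.60
L = 2.9231 customers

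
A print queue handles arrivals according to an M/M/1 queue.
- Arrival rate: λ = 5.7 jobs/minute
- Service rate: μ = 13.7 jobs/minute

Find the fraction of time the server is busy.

Server utilization: ρ = λ/μ
ρ = 5.7/13.7 = 0.4161
The server is busy 41.61% of the time.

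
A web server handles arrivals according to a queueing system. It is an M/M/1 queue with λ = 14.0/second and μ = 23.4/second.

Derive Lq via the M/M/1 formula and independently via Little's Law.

Method 1 (direct): Lq = λ²/(μ(μ-λ)) = 196.00/(23.4 × 9.40) = 0.8911

Method 2 (Little's Law):
W = 1/(μ-λ) = 1/9.40 = 0.10638
Wq = W - 1/μ = 0.10638 - 0.042735 = 0.06365
Lq = λWq = 14.0 × 0.06365 = 0.8911 ✔ (matches Method 1)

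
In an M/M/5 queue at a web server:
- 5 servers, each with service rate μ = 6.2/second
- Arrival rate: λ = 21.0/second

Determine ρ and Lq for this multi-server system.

Traffic intensity: ρ = λ/(cμ) = 21.0/(5×6.2) = 0.6774
Since ρ = 0.6774 < 1, system is stable.
Offered load a = λ/μ = cρ = 21.0/6.2 = 3.3871
P₀ = [ Σₙ₌₀^4 aⁿ/n! + a^5/(5!(1-ρ)) ]⁻¹
Σ = a^0/0! + a^1/1! + a^2/2! + a^3/3! + a^4/4! = 1.0000 + 3.3871 + 5.7362 + 6.4764 + 5.4840 = 22.0837
a^5/(5!(1-ρ)) = 445.7979/(120 × 0.322581) = 11.5164
P₀ = 1/(22.0837 + 11.5164) = 0.02976
Lq = P₀·a^5·ρ / (5!(1-ρ)²) = 0.029762 × 445.7979 × 0.67742 / (120 × 0.10406) = 0.7198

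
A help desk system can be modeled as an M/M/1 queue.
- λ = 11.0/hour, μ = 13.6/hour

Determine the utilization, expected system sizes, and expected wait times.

Step 1: ρ = λ/μ = 11.0/13.6 = 0.8088
Step 2: L = λ/(μ-λ) = 11.0/2.60 = 4.2308
Step 3: Lq = λ²/(μ(μ-λ)) = 121.00/(13.6×2.60) = 3.4219
Step 4: W = 1/(μ-λ) = 1/2.60 = 0.38462
Step 5: Wq = λ/(μ(μ-λ)) = 11.0/(13.6×2.60) = 0.3111
Step 6: P(0) = 1-ρ = 0.1912
Verify: L = λW = 11.0×0.38462 = 4.2308 ✔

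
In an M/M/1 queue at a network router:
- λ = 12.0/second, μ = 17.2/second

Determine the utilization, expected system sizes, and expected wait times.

Step 1: ρ = λ/μ = 12.0/17.2 = 0.6977
Step 2: L = λ/(μ-λ) = 12.0/5.20 = 2.3077
Step 3: Lq = λ²/(μ(μ-λ)) = 144.00/(17.2×5.20) = 1.6100
Step 4: W = 1/(μ-λ) = 1/5.20 = 0.19231
Step 5: Wq = λ/(μ(μ-λ)) = 12.0/(17.2×5.20) = 0.1342
Step 6: P(0) = 1-ρ = 0.3023
Verify: L = λW = 12.0×0.19231 = 2.3077 ✔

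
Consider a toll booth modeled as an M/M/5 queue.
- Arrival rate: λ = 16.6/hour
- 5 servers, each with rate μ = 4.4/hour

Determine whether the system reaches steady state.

Stability requires ρ = λ/(cμ) < 1
ρ = 16.6/(5 × 4.4) = 16.6/22.00 = 0.7545
Since 0.7545 < 1, the system is STABLE.
The servers are busy 75.45% of the time.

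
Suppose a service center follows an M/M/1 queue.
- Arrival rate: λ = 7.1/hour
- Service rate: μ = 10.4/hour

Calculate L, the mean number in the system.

ρ = λ/μ = 7.1/10.4 = 0.6827
For M/M/1: L = λ/(μ-λ)
L = 7.1/(10.4-7.1) = 7.1/3.30
L = 2.1515 customers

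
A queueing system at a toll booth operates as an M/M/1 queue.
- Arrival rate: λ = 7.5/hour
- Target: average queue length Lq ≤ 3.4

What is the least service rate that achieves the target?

For M/M/1: Lq = λ²/(μ(μ-λ))
Need Lq ≤ 3.4, i.e. μ(μ-λ) ≥ λ²/3.4
μ² - 7.5μ - 56.25/3.4 ≥ 0  →  μ² - 7.5μ - 16.544118 ≥ 0
Quadratic formula (positive root): μ = [λ + √(λ² + 4×16.544118)]/2
Discriminant: 56.25 + 4×16.544118 = 122.42647, √122.42647 = 11.0646
μ ≥ (7.5 + 11.0646)/2 = 9.2823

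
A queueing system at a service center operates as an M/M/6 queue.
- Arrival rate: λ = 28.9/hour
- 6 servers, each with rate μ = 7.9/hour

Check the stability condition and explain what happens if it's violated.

Stability requires ρ = λ/(cμ) < 1
ρ = 28.9/(6 × 7.9) = 28.9/47.40 = 0.6097
Since 0.6097 < 1, the system is STABLE.
The servers are busy 60.97% of the time.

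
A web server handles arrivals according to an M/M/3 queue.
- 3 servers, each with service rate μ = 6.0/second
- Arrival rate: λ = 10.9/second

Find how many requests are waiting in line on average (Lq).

Traffic intensity: ρ = λ/(cμ) = 10.9/(3×6.0) = 0.6056
Since ρ = 0.6056 < 1, system is stable.
Offered load a = λ/μ = cρ = 10.9/6.0 = 1.8167
P₀ = [ Σₙ₌₀^2 aⁿ/n! + a^3/(3!(1-ρ)) ]⁻¹
Σ = a^0/0! + a^1/1! + a^2/2! = 1.0000 + 1.8167 + 1.6501 = 4.4668
a^3/(3!(1-ρ)) = 5.9955/(6 × 0.39444) = 2.5333
P₀ = 1/(4.4668 + 2.5333) = 0.1429
Lq = P₀·a^3·ρ / (3!(1-ρ)²) = 0.14285 × 5.9955 × 0.60556 / (6 × 0.15559) = 0.5556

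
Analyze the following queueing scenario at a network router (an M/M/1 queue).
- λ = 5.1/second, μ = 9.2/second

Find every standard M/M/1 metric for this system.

Step 1: ρ = λ/μ = 5.1/9.2 = 0.5543
Step 2: L = λ/(μ-λ) = 5.1/4.10 = 1.2439
Step 3: Lq = λ²/(μ(μ-λ)) = 26.01/(9.2×4.10) = 0.6896
Step 4: W = 1/(μ-λ) = 1/4.10 = 0.2439
Step 5: Wq = λ/(μ(μ-λ)) = 5.1/(9.2×4.10) = 0.1352
Step 6: P(0) = 1-ρ = 0.4457
Verify: L = λW = 5.1×0.2439 = 1.2439 ✔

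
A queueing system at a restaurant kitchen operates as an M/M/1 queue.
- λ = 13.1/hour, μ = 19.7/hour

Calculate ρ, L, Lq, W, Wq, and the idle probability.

Step 1: ρ = λ/μ = 13.1/19.7 = 0.6650
Step 2: L = λ/(μ-λ) = 13.1/6.60 = 1.9848
Step 3: Lq = λ²/(μ(μ-λ)) = 171.61/(19.7×6.60) = 1.3199
Step 4: W = 1/(μ-λ) = 1/6.60 = 0.151515
Step 5: Wq = λ/(μ(μ-λ)) = 13.1/(19.7×6.60) = 0.1008
Step 6: P(0) = 1-ρ = 0.3350
Verify: L = λW = 13.1×0.151515 = 1.9848 ✔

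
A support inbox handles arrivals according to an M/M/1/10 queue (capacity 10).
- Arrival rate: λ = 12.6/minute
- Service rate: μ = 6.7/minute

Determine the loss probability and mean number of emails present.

ρ = λ/μ = 12.6/6.7 = 1.8806
P₀ = (1-ρ)/(1-ρ^(K+1)) = (1-1.8806)/(1-1.8806^11) = -0.8806/-1039.5447 = 0.0008471
P_K = P₀×ρ^K = 0.0008471 × 1.8806^10 = 0.0008471 × 553.3046 = 0.4687
Blocking probability P_10 = 0.4687 (46.87%)
L = ρ[1 - (K+1)ρ^K + Kρ^(K+1)] / [(1-ρ)(1-ρ^(K+1))]
L = 1.8806 × (1 - 11×553.3046 + 10×1040.5447) / ((1 - 1.8806) × (1 - 1040.5447)) = 8.8750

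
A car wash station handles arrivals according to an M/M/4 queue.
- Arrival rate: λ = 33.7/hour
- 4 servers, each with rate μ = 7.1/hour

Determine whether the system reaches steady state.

Stability requires ρ = λ/(cμ) < 1
ρ = 33.7/(4 × 7.1) = 33.7/28.40 = 1.1866
Since 1.1866 ≥ 1, the system is UNSTABLE.
Need c > λ/μ = 33.7/7.1 = 4.75.
Minimum servers needed: c = 5.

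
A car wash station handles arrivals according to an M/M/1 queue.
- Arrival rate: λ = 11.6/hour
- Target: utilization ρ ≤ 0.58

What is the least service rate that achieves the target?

ρ = λ/μ, so μ = λ/ρ
μ ≥ 11.6/0.58 = 20.0000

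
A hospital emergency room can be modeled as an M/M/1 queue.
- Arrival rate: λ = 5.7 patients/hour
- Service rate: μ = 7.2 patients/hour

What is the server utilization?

Server utilization: ρ = λ/μ
ρ = 5.7/7.2 = 0.7917
The server is busy 79.17% of the time.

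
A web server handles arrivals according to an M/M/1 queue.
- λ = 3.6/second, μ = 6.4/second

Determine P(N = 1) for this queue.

ρ = λ/μ = 3.6/6.4 = 0.5625
P(n) = (1-ρ)ρⁿ
P(1) = (1-0.5625) × 0.5625^1
P(1) = 0.4375 × 0.5625
P(1) = 0.2461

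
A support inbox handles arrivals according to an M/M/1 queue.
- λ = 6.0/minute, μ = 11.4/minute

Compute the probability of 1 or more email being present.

ρ = λ/μ = 6.0/11.4 = 0.5263
P(N ≥ n) = ρⁿ
P(N ≥ 1) = 0.5263^1
P(N ≥ 1) = 0.5263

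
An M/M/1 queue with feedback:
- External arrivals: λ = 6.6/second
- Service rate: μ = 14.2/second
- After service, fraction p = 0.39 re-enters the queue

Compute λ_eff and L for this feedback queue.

Effective arrival rate: λ_eff = λ/(1-p) = 6.6/(1-0.39) = 6.6/0.61 = 10.8197
ρ = λ_eff/μ = 10.8197/14.2 = 0.76195
L = ρ/(1-ρ) = 0.76195/(1-0.76195) = 3.2008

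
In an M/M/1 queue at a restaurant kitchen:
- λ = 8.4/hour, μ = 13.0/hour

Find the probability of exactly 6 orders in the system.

ρ = λ/μ = 8.4/13.0 = 0.64615
P(n) = (1-ρ)ρⁿ
P(6) = (1-0.64615) × 0.64615^6
P(6) = 0.3538 × 0.07278
P(6) = 0.02575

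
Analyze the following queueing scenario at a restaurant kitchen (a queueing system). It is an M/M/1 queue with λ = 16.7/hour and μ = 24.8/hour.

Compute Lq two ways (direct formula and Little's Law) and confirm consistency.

Method 1 (direct): Lq = λ²/(μ(μ-λ)) = 278.89/(24.8 × 8.10) = 1.3883

Method 2 (Little's Law):
W = 1/(μ-λ) = 1/8.10 = 0.123457
Wq = W - 1/μ = 0.123457 - 0.0403226 = 0.08313
Lq = λWq = 16.7 × 0.08313 = 1.3883 ✔ (matches Method 1)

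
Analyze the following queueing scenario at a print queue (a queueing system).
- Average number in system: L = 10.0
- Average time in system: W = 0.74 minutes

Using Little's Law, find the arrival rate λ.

Little's Law: L = λW, so λ = L/W
λ = 10.0/0.74 = 13.5135 jobs/minute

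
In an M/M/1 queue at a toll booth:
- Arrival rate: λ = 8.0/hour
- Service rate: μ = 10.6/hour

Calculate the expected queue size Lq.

ρ = λ/μ = 8.0/10.6 = 0.7547
For M/M/1: Lq = λ²/(μ(μ-λ))
Lq = 64.00/(10.6 × 2.60)
Lq = 2.3222 vehicles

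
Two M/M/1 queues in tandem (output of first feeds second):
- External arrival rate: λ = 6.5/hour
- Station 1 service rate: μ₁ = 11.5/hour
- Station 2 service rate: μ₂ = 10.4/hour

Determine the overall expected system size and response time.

By Jackson's theorem, each station behaves as independent M/M/1.
Station 1: ρ₁ = 6.5/11.5 = 0.5652, L₁ = ρ₁/(1-ρ₁) = λ/(μ₁-λ) = 6.5/5.00 = 1.3000
Station 2: ρ₂ = 6.5/10.4 = 0.6250, L₂ = ρ₂/(1-ρ₂) = λ/(μ₂-λ) = 6.5/3.90 = 1.6667
Total: L = L₁ + L₂ = 1.3000 + 1.6667 = 2.9667
W = L/λ = 2.9667/6.5 = 0.4564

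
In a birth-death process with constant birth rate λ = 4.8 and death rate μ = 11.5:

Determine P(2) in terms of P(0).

For constant rates: P(n)/P(0) = (λ/μ)^n
P(2)/P(0) = (4.8/11.5)^2 = 0.4174^2 = 0.1742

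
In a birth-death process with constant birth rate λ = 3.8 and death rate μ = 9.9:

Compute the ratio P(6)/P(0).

For constant rates: P(n)/P(0) = (λ/μ)^n
P(6)/P(0) = (3.8/9.9)^6 = 0.38384^6 = 0.003198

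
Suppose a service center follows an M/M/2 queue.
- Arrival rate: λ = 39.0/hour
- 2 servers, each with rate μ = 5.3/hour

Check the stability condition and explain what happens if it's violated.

Stability requires ρ = λ/(cμ) < 1
ρ = 39.0/(2 × 5.3) = 39.0/10.60 = 3.6792
Since 3.6792 ≥ 1, the system is UNSTABLE.
Need c > λ/μ = 39.0/5.3 = 7.36.
Minimum servers needed: c = 8.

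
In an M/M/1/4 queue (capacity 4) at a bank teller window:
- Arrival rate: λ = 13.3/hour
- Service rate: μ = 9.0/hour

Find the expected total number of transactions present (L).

ρ = λ/μ = 13.3/9.0 = 1.47778
P₀ = (1-ρ)/(1-ρ^(K+1)) = (1-1.47778)/(1-1.47778^5) = -0.47778/-6.0477 = 0.07900
P_K = P₀×ρ^K = 0.07900 × 1.47778^4 = 0.07900 × 4.7691 = 0.3768
L = ρ[1 - (K+1)ρ^K + Kρ^(K+1)] / [(1-ρ)(1-ρ^(K+1))]
L = 1.47778 × (1 - 5×4.76913 + 4×7.04772) / ((1 - 1.47778) × (1 - 7.04772)) = 2.7337 transactions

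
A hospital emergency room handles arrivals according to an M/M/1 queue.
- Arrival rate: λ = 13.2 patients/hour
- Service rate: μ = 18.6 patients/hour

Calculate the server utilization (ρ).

Server utilization: ρ = λ/μ
ρ = 13.2/18.6 = 0.7097
The server is busy 70.97% of the time.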